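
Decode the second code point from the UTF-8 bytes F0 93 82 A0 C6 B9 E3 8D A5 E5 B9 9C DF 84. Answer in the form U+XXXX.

Offset 0: leading byte 0xF0 = 11110000 → 4-byte char #1 = F0 93 82 A0.
Offset 4: leading byte 0xC6 = 11000110 → 2-byte char #2 = C6 B9.
Leading byte 0xC6 = 11000110 matches 110xxxxx → 2-byte sequence.
Byte 1: 0xC6 = 11000110, payload 00110 (5 bits).
Byte 2: 0xB9 = 10111001 (10xxxxxx ✓), payload 111001.
Concatenate: 00110111001 = 0x1B9 (11 bits → U+01B9).

U+01B9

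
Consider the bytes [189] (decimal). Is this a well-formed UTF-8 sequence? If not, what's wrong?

Byte 0xBD = 10111101 has the form 10xxxxxx — a continuation byte — but there is no preceding leading byte.

invalid (continuation byte with no leading byte)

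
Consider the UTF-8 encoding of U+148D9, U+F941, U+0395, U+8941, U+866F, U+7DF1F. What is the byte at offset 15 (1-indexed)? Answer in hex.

1-indexed offset 15 is 0-indexed offset 14.
U+148D9 → 4-byte form F0 94 A3 99 at offsets 0–3.
U+F941 → 3-byte form EF A5 81 at offsets 4–6.
U+0395 → 2-byte form CE 95 at offsets 7–8.
U+8941 → 3-byte form E8 A5 81 at offsets 9–11.
U+866F → 3-byte form E8 99 AF at offsets 12–14.
Offset 14 falls in char 5's range; it's byte 3 of E8 99 AF = 0xAF.

0xAF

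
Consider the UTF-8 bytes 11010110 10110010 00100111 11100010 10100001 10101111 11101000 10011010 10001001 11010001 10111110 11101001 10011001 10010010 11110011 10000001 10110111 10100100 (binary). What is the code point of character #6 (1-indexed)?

U+9652

Offset 0: leading byte 0xD6 = 11010110 → 2-byte char #1 = D6 B2.
Offset 2: leading byte 0x27 = 00100111 → 1-byte char #2 = 27.
Offset 3: leading byte 0xE2 = 11100010 → 3-byte char #3 = E2 A1 AF.
Offset 6: leading byte 0xE8 = 11101000 → 3-byte char #4 = E8 9A 89.
Offset 9: leading byte 0xD1 = 11010001 → 2-byte char #5 = D1 BE.
Offset 11: leading byte 0xE9 = 11101001 → 3-byte char #6 = E9 99 92.
Leading byte 0xE9 = 11101001 matches 1110xxxx → 3-byte sequence.
Byte 1: 0xE9 = 11101001, payload 1001 (4 bits).
Byte 2: 0x99 = 10011001 (10xxxxxx ✓), payload 011001.
Byte 3: 0x92 = 10010010 (10xxxxxx ✓), payload 010010.
Concatenate: 1001011001010010 = 0x9652 (16 bits → U+9652).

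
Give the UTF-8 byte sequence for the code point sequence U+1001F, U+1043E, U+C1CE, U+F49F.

U+1001F: 4-byte form → F0 90 80 9F.
U+1043E: 4-byte form → F0 90 90 BE.
U+C1CE: 3-byte form → EC 87 8E.
U+F49F: 3-byte form → EF 92 9F.
Concatenated (14 bytes): F0 90 80 9F F0 90 90 BE EC 87 8E EF 92 9F.

F0 90 80 9F F0 90 90 BE EC 87 8E EF 92 9F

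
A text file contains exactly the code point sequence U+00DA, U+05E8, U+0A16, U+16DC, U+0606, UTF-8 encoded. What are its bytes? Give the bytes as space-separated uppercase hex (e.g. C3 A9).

U+00DA: 2-byte form → C3 9A.
U+05E8: 2-byte form → D7 A8.
U+0A16: 3-byte form → E0 A8 96.
U+16DC: 3-byte form → E1 9B 9C.
U+0606: 2-byte form → D8 86.
Concatenated (12 bytes): C3 9A D7 A8 E0 A8 96 E1 9B 9C D8 86.

C3 9A D7 A8 E0 A8 96 E1 9B 9C D8 86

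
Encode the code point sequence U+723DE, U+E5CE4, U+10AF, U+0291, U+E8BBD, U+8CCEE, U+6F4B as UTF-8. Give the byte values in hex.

F1 B2 8F 9E F3 A5 B3 A4 E1 82 AF CA 91 F3 A8 AE BD F2 8C B3 AE E6 BD 8B

U+723DE: 4-byte form → F1 B2 8F 9E.
U+E5CE4: 4-byte form → F3 A5 B3 A4.
U+10AF: 3-byte form → E1 82 AF.
U+0291: 2-byte form → CA 91.
U+E8BBD: 4-byte form → F3 A8 AE BD.
U+8CCEE: 4-byte form → F2 8C B3 AE.
U+6F4B: 3-byte form → E6 BD 8B.
Concatenated (24 bytes): F1 B2 8F 9E F3 A5 B3 A4 E1 82 AF CA 91 F3 A8 AE BD F2 8C B3 AE E6 BD 8B.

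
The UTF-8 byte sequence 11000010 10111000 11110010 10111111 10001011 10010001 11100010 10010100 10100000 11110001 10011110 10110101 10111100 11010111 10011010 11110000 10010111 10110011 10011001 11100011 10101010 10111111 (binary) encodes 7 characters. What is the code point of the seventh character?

U+3ABF

Offset 0: leading byte 0xC2 = 11000010 → 2-byte char #1 = C2 B8.
Offset 2: leading byte 0xF2 = 11110010 → 4-byte char #2 = F2 BF 8B 91.
Offset 6: leading byte 0xE2 = 11100010 → 3-byte char #3 = E2 94 A0.
Offset 9: leading byte 0xF1 = 11110001 → 4-byte char #4 = F1 9E B5 BC.
Offset 13: leading byte 0xD7 = 11010111 → 2-byte char #5 = D7 9A.
Offset 15: leading byte 0xF0 = 11110000 → 4-byte char #6 = F0 97 B3 99.
Offset 19: leading byte 0xE3 = 11100011 → 3-byte char #7 = E3 AA BF.
Leading byte 0xE3 = 11100011 matches 1110xxxx → 3-byte sequence.
Byte 1: 0xE3 = 11100011, payload 0011 (4 bits).
Byte 2: 0xAA = 10101010 (10xxxxxx ✓), payload 101010.
Byte 3: 0xBF = 10111111 (10xxxxxx ✓), payload 111111.
Concatenate: 0011101010111111 = 0x3ABF (16 bits → U+3ABF).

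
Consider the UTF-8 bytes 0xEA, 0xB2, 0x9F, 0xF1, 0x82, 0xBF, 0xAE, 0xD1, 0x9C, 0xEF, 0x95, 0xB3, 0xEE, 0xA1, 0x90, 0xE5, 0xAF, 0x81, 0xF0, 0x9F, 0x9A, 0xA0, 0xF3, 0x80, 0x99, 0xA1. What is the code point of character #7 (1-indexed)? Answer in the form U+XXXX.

Offset 0: leading byte 0xEA = 11101010 → 3-byte char #1 = EA B2 9F.
Offset 3: leading byte 0xF1 = 11110001 → 4-byte char #2 = F1 82 BF AE.
Offset 7: leading byte 0xD1 = 11010001 → 2-byte char #3 = D1 9C.
Offset 9: leading byte 0xEF = 11101111 → 3-byte char #4 = EF 95 B3.
Offset 12: leading byte 0xEE = 11101110 → 3-byte char #5 = EE A1 90.
Offset 15: leading byte 0xE5 = 11100101 → 3-byte char #6 = E5 AF 81.
Offset 18: leading byte 0xF0 = 11110000 → 4-byte char #7 = F0 9F 9A A0.
Leading byte 0xF0 = 11110000 matches 11110xxx → 4-byte sequence.
Byte 1: 0xF0 = 11110000, payload 000 (3 bits).
Byte 2: 0x9F = 10011111 (10xxxxxx ✓), payload 011111.
Byte 3: 0x9A = 10011010 (10xxxxxx ✓), payload 011010.
Byte 4: 0xA0 = 10100000 (10xxxxxx ✓), payload 100000.
Concatenate: 000011111011010100000 = 0x1F6A0 (21 bits → U+1F6A0).

U+1F6A0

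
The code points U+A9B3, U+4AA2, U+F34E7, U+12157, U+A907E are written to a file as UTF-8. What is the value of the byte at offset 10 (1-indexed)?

1-indexed offset 10 is 0-indexed offset 9.
U+A9B3 → 3-byte form EA A6 B3 at offsets 0–2.
U+4AA2 → 3-byte form E4 AA A2 at offsets 3–5.
U+F34E7 → 4-byte form F3 B3 93 A7 at offsets 6–9.
Offset 9 falls in char 3's range; it's byte 4 of F3 B3 93 A7 = 0xA7.

0xA7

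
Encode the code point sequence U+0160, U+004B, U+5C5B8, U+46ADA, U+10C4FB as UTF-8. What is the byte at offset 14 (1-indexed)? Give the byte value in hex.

1-indexed offset 14 is 0-indexed offset 13.
U+0160 → 2-byte form C5 A0 at offsets 0–1.
U+004B → 1-byte form 4B at offsets 2–2.
U+5C5B8 → 4-byte form F1 9C 96 B8 at offsets 3–6.
U+46ADA → 4-byte form F1 86 AB 9A at offsets 7–10.
U+10C4FB → 4-byte form F4 8C 93 BB at offsets 11–14.
Offset 13 falls in char 5's range; it's byte 3 of F4 8C 93 BB = 0x93.

0x93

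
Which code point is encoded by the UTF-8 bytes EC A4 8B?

U+C90B

Leading byte 0xEC = 11101100 matches 1110xxxx → 3-byte sequence.
Byte 1: 0xEC = 11101100, payload 1100 (4 bits).
Byte 2: 0xA4 = 10100100 (10xxxxxx ✓), payload 100100.
Byte 3: 0x8B = 10001011 (10xxxxxx ✓), payload 001011.
Concatenate: 1100100100001011 = 0xC90B (16 bits → U+C90B).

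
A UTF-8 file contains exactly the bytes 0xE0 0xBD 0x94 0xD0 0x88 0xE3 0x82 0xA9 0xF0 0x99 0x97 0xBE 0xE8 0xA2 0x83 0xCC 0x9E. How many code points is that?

6

Byte at offset 0: 0xE0 = 11100000 → 3-byte char (#1). Advance 3.
Byte at offset 3: 0xD0 = 11010000 → 2-byte char (#2). Advance 2.
Byte at offset 5: 0xE3 = 11100011 → 3-byte char (#3). Advance 3.
Byte at offset 8: 0xF0 = 11110000 → 4-byte char (#4). Advance 4.
Byte at offset 12: 0xE8 = 11101000 → 3-byte char (#5). Advance 3.
Byte at offset 15: 0xCC = 11001100 → 2-byte char (#6). Advance 2.
Reached end at offset 17 after 6 code points.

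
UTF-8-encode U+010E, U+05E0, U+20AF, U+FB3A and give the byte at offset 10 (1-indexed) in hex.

1-indexed offset 10 is 0-indexed offset 9.
U+010E → 2-byte form C4 8E at offsets 0–1.
U+05E0 → 2-byte form D7 A0 at offsets 2–3.
U+20AF → 3-byte form E2 82 AF at offsets 4–6.
U+FB3A → 3-byte form EF AC BA at offsets 7–9.
Offset 9 falls in char 4's range; it's byte 3 of EF AC BA = 0xBA.

0xBA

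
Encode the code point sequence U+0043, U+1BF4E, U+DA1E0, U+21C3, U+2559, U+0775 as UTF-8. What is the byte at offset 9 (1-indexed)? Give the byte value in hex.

1-indexed offset 9 is 0-indexed offset 8.
U+0043 → 1-byte form 43 at offsets 0–0.
U+1BF4E → 4-byte form F0 9B BD 8E at offsets 1–4.
U+DA1E0 → 4-byte form F3 9A 87 A0 at offsets 5–8.
Offset 8 falls in char 3's range; it's byte 4 of F3 9A 87 A0 = 0xA0.

0xA0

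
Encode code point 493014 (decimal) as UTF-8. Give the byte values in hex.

F1 B8 97 96

U+785D6 = 0x785D6 = 493014 decimal. In range U+10000–U+10FFFF → 4-byte form: 11110xxx 10xxxxxx 10xxxxxx 10xxxxxx.
Binary (21 bits): 001111000010111010110.
Split 3+6+6+6: 001 | 111000 | 010111 | 010110.
Byte 1: 11110001 = 0xF1.
Byte 2: 10111000 = 0xB8.
Byte 3: 10010111 = 0x97.
Byte 4: 10010110 = 0x96.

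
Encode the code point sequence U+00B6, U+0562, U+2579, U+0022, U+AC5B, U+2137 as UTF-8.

U+00B6: 2-byte form → C2 B6.
U+0562: 2-byte form → D5 A2.
U+2579: 3-byte form → E2 95 B9.
U+0022: 1-byte form → 22.
U+AC5B: 3-byte form → EA B1 9B.
U+2137: 3-byte form → E2 84 B7.
Concatenated (14 bytes): C2 B6 D5 A2 E2 95 B9 22 EA B1 9B E2 84 B7.

C2 B6 D5 A2 E2 95 B9 22 EA B1 9B E2 84 B7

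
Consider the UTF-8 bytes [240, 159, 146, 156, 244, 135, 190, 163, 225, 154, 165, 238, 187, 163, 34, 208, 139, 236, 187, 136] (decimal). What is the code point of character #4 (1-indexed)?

Offset 0: leading byte 0xF0 = 11110000 → 4-byte char #1 = F0 9F 92 9C.
Offset 4: leading byte 0xF4 = 11110100 → 4-byte char #2 = F4 87 BE A3.
Offset 8: leading byte 0xE1 = 11100001 → 3-byte char #3 = E1 9A A5.
Offset 11: leading byte 0xEE = 11101110 → 3-byte char #4 = EE BB A3.
Leading byte 0xEE = 11101110 matches 1110xxxx → 3-byte sequence.
Byte 1: 0xEE = 11101110, payload 1110 (4 bits).
Byte 2: 0xBB = 10111011 (10xxxxxx ✓), payload 111011.
Byte 3: 0xA3 = 10100011 (10xxxxxx ✓), payload 100011.
Concatenate: 1110111011100011 = 0xEEE3 (16 bits → U+EEE3).

U+EEE3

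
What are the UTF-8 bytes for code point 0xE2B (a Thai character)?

E0 B8 AB

U+0E2B = 0xE2B = 3627 decimal. In range U+0800–U+FFFF → 3-byte form: 1110xxxx 10xxxxxx 10xxxxxx.
Binary (16 bits): 0000111000101011.
Split 4+6+6: 0000 | 111000 | 101011.
Byte 1: 11100000 = 0xE0.
Byte 2: 10111000 = 0xB8.
Byte 3: 10101011 = 0xAB.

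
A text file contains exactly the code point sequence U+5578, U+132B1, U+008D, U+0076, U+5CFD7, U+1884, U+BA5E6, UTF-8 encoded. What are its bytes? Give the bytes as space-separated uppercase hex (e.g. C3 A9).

U+5578: 3-byte form → E5 95 B8.
U+132B1: 4-byte form → F0 93 8A B1.
U+008D: 2-byte form → C2 8D.
U+0076: 1-byte form → 76.
U+5CFD7: 4-byte form → F1 9C BF 97.
U+1884: 3-byte form → E1 A2 84.
U+BA5E6: 4-byte form → F2 BA 97 A6.
Concatenated (21 bytes): E5 95 B8 F0 93 8A B1 C2 8D 76 F1 9C BF 97 E1 A2 84 F2 BA 97 A6.

E5 95 B8 F0 93 8A B1 C2 8D 76 F1 9C BF 97 E1 A2 84 F2 BA 97 A6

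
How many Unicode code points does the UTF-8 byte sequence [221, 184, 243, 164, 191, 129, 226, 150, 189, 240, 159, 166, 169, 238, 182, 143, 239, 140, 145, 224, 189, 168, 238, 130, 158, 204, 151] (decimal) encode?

Byte at offset 0: 0xDD = 11011101 → 2-byte char (#1). Advance 2.
Byte at offset 2: 0xF3 = 11110011 → 4-byte char (#2). Advance 4.
Byte at offset 6: 0xE2 = 11100010 → 3-byte char (#3). Advance 3.
Byte at offset 9: 0xF0 = 11110000 → 4-byte char (#4). Advance 4.
Byte at offset 13: 0xEE = 11101110 → 3-byte char (#5). Advance 3.
Byte at offset 16: 0xEF = 11101111 → 3-byte char (#6). Advance 3.
Byte at offset 19: 0xE0 = 11100000 → 3-byte char (#7). Advance 3.
Byte at offset 22: 0xEE = 11101110 → 3-byte char (#8). Advance 3.
Byte at offset 25: 0xCC = 11001100 → 2-byte char (#9). Advance 2.
Reached end at offset 27 after 9 code points.

9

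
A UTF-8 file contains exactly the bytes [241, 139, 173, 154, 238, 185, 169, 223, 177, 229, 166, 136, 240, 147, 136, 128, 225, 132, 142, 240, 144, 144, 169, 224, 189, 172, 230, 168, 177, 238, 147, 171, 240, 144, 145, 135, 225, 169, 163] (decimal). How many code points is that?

Byte at offset 0: 0xF1 = 11110001 → 4-byte char (#1). Advance 4.
Byte at offset 4: 0xEE = 11101110 → 3-byte char (#2). Advance 3.
Byte at offset 7: 0xDF = 11011111 → 2-byte char (#3). Advance 2.
Byte at offset 9: 0xE5 = 11100101 → 3-byte char (#4). Advance 3.
Byte at offset 12: 0xF0 = 11110000 → 4-byte char (#5). Advance 4.
Byte at offset 16: 0xE1 = 11100001 → 3-byte char (#6). Advance 3.
Byte at offset 19: 0xF0 = 11110000 → 4-byte char (#7). Advance 4.
Byte at offset 23: 0xE0 = 11100000 → 3-byte char (#8). Advance 3.
Byte at offset 26: 0xE6 = 11100110 → 3-byte char (#9). Advance 3.
Byte at offset 29: 0xEE = 11101110 → 3-byte char (#10). Advance 3.
Byte at offset 32: 0xF0 = 11110000 → 4-byte char (#11). Advance 4.
Byte at offset 36: 0xE1 = 11100001 → 3-byte char (#12). Advance 3.
Reached end at offset 39 after 12 code points.

12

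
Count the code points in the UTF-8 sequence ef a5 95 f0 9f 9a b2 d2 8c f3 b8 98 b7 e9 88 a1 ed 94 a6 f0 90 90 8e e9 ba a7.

8

Byte at offset 0: 0xEF = 11101111 → 3-byte char (#1). Advance 3.
Byte at offset 3: 0xF0 = 11110000 → 4-byte char (#2). Advance 4.
Byte at offset 7: 0xD2 = 11010010 → 2-byte char (#3). Advance 2.
Byte at offset 9: 0xF3 = 11110011 → 4-byte char (#4). Advance 4.
Byte at offset 13: 0xE9 = 11101001 → 3-byte char (#5). Advance 3.
Byte at offset 16: 0xED = 11101101 → 3-byte char (#6). Advance 3.
Byte at offset 19: 0xF0 = 11110000 → 4-byte char (#7). Advance 4.
Byte at offset 23: 0xE9 = 11101001 → 3-byte char (#8). Advance 3.
Reached end at offset 26 after 8 code points.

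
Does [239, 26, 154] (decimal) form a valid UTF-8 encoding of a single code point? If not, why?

Leading byte 0xEF = 11101111 → 3-byte form.
Byte 2 is 0x1A = 00011010, which is not 10xxxxxx — expected a continuation byte.

invalid (non-continuation byte where continuation expected)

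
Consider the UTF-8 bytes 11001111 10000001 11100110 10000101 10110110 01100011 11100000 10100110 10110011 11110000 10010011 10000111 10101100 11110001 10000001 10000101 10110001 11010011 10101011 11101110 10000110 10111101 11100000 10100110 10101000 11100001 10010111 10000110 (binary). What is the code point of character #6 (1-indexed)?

U+41171

Offset 0: leading byte 0xCF = 11001111 → 2-byte char #1 = CF 81.
Offset 2: leading byte 0xE6 = 11100110 → 3-byte char #2 = E6 85 B6.
Offset 5: leading byte 0x63 = 01100011 → 1-byte char #3 = 63.
Offset 6: leading byte 0xE0 = 11100000 → 3-byte char #4 = E0 A6 B3.
Offset 9: leading byte 0xF0 = 11110000 → 4-byte char #5 = F0 93 87 AC.
Offset 13: leading byte 0xF1 = 11110001 → 4-byte char #6 = F1 81 85 B1.
Leading byte 0xF1 = 11110001 matches 11110xxx → 4-byte sequence.
Byte 1: 0xF1 = 11110001, payload 001 (3 bits).
Byte 2: 0x81 = 10000001 (10xxxxxx ✓), payload 000001.
Byte 3: 0x85 = 10000101 (10xxxxxx ✓), payload 000101.
Byte 4: 0xB1 = 10110001 (10xxxxxx ✓), payload 110001.
Concatenate: 001000001000101110001 = 0x41171 (21 bits → U+41171).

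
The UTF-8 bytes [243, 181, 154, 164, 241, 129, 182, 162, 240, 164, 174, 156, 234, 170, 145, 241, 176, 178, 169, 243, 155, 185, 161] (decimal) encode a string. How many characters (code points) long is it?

Byte at offset 0: 0xF3 = 11110011 → 4-byte char (#1). Advance 4.
Byte at offset 4: 0xF1 = 11110001 → 4-byte char (#2). Advance 4.
Byte at offset 8: 0xF0 = 11110000 → 4-byte char (#3). Advance 4.
Byte at offset 12: 0xEA = 11101010 → 3-byte char (#4). Advance 3.
Byte at offset 15: 0xF1 = 11110001 → 4-byte char (#5). Advance 4.
Byte at offset 19: 0xF3 = 11110011 → 4-byte char (#6). Advance 4.
Reached end at offset 23 after 6 code points.

6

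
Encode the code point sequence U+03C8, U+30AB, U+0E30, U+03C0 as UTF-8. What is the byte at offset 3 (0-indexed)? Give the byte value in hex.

U+03C8 → 2-byte form CF 88 at offsets 0–1.
U+30AB → 3-byte form E3 82 AB at offsets 2–4.
Offset 3 falls in char 2's range; it's byte 2 of E3 82 AB = 0x82.

0x82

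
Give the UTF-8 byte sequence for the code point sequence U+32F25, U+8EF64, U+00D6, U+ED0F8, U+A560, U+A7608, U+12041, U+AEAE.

U+32F25: 4-byte form → F0 B2 BC A5.
U+8EF64: 4-byte form → F2 8E BD A4.
U+00D6: 2-byte form → C3 96.
U+ED0F8: 4-byte form → F3 AD 83 B8.
U+A560: 3-byte form → EA 95 A0.
U+A7608: 4-byte form → F2 A7 98 88.
U+12041: 4-byte form → F0 92 81 81.
U+AEAE: 3-byte form → EA BA AE.
Concatenated (28 bytes): F0 B2 BC A5 F2 8E BD A4 C3 96 F3 AD 83 B8 EA 95 A0 F2 A7 98 88 F0 92 81 81 EA BA AE.

F0 B2 BC A5 F2 8E BD A4 C3 96 F3 AD 83 B8 EA 95 A0 F2 A7 98 88 F0 92 81 81 EA BA AE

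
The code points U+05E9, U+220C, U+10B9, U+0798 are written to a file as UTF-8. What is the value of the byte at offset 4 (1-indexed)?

0x88

1-indexed offset 4 is 0-indexed offset 3.
U+05E9 → 2-byte form D7 A9 at offsets 0–1.
U+220C → 3-byte form E2 88 8C at offsets 2–4.
Offset 3 falls in char 2's range; it's byte 2 of E2 88 8C = 0x88.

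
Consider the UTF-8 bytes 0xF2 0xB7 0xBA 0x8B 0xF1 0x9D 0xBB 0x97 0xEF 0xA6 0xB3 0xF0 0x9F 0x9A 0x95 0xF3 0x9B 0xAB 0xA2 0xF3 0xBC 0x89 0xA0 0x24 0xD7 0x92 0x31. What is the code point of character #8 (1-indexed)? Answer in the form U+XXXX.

Offset 0: leading byte 0xF2 = 11110010 → 4-byte char #1 = F2 B7 BA 8B.
Offset 4: leading byte 0xF1 = 11110001 → 4-byte char #2 = F1 9D BB 97.
Offset 8: leading byte 0xEF = 11101111 → 3-byte char #3 = EF A6 B3.
Offset 11: leading byte 0xF0 = 11110000 → 4-byte char #4 = F0 9F 9A 95.
Offset 15: leading byte 0xF3 = 11110011 → 4-byte char #5 = F3 9B AB A2.
Offset 19: leading byte 0xF3 = 11110011 → 4-byte char #6 = F3 BC 89 A0.
Offset 23: leading byte 0x24 = 00100100 → 1-byte char #7 = 24.
Offset 24: leading byte 0xD7 = 11010111 → 2-byte char #8 = D7 92.
Leading byte 0xD7 = 11010111 matches 110xxxxx → 2-byte sequence.
Byte 1: 0xD7 = 11010111, payload 10111 (5 bits).
Byte 2: 0x92 = 10010010 (10xxxxxx ✓), payload 010010.
Concatenate: 10111010010 = 0x5D2 (11 bits → U+05D2).

U+05D2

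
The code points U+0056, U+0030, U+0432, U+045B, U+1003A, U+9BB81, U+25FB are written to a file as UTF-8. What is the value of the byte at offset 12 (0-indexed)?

0xAE

U+0056 → 1-byte form 56 at offsets 0–0.
U+0030 → 1-byte form 30 at offsets 1–1.
U+0432 → 2-byte form D0 B2 at offsets 2–3.
U+045B → 2-byte form D1 9B at offsets 4–5.
U+1003A → 4-byte form F0 90 80 BA at offsets 6–9.
U+9BB81 → 4-byte form F2 9B AE 81 at offsets 10–13.
Offset 12 falls in char 6's range; it's byte 3 of F2 9B AE 81 = 0xAE.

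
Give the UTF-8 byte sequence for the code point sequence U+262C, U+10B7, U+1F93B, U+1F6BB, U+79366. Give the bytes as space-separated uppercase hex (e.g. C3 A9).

U+262C: 3-byte form → E2 98 AC.
U+10B7: 3-byte form → E1 82 B7.
U+1F93B: 4-byte form → F0 9F A4 BB.
U+1F6BB: 4-byte form → F0 9F 9A BB.
U+79366: 4-byte form → F1 B9 8D A6.
Concatenated (18 bytes): E2 98 AC E1 82 B7 F0 9F A4 BB F0 9F 9A BB F1 B9 8D A6.

E2 98 AC E1 82 B7 F0 9F A4 BB F0 9F 9A BB F1 B9 8D A6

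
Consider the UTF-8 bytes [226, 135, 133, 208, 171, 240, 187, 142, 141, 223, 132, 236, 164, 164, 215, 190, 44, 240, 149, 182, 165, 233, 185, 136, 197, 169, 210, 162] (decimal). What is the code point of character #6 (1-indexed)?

Offset 0: leading byte 0xE2 = 11100010 → 3-byte char #1 = E2 87 85.
Offset 3: leading byte 0xD0 = 11010000 → 2-byte char #2 = D0 AB.
Offset 5: leading byte 0xF0 = 11110000 → 4-byte char #3 = F0 BB 8E 8D.
Offset 9: leading byte 0xDF = 11011111 → 2-byte char #4 = DF 84.
Offset 11: leading byte 0xEC = 11101100 → 3-byte char #5 = EC A4 A4.
Offset 14: leading byte 0xD7 = 11010111 → 2-byte char #6 = D7 BE.
Leading byte 0xD7 = 11010111 matches 110xxxxx → 2-byte sequence.
Byte 1: 0xD7 = 11010111, payload 10111 (5 bits).
Byte 2: 0xBE = 10111110 (10xxxxxx ✓), payload 111110.
Concatenate: 10111111110 = 0x5FE (11 bits → U+05FE).

U+05FE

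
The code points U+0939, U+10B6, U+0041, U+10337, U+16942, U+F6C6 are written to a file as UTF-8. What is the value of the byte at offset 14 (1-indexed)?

0xA5

1-indexed offset 14 is 0-indexed offset 13.
U+0939 → 3-byte form E0 A4 B9 at offsets 0–2.
U+10B6 → 3-byte form E1 82 B6 at offsets 3–5.
U+0041 → 1-byte form 41 at offsets 6–6.
U+10337 → 4-byte form F0 90 8C B7 at offsets 7–10.
U+16942 → 4-byte form F0 96 A5 82 at offsets 11–14.
Offset 13 falls in char 5's range; it's byte 3 of F0 96 A5 82 = 0xA5.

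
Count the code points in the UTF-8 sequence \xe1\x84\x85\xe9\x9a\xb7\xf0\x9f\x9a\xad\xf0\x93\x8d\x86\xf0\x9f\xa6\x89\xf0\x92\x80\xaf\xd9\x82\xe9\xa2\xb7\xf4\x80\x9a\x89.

Byte at offset 0: 0xE1 = 11100001 → 3-byte char (#1). Advance 3.
Byte at offset 3: 0xE9 = 11101001 → 3-byte char (#2). Advance 3.
Byte at offset 6: 0xF0 = 11110000 → 4-byte char (#3). Advance 4.
Byte at offset 10: 0xF0 = 11110000 → 4-byte char (#4). Advance 4.
Byte at offset 14: 0xF0 = 11110000 → 4-byte char (#5). Advance 4.
Byte at offset 18: 0xF0 = 11110000 → 4-byte char (#6). Advance 4.
Byte at offset 22: 0xD9 = 11011001 → 2-byte char (#7). Advance 2.
Byte at offset 24: 0xE9 = 11101001 → 3-byte char (#8). Advance 3.
Byte at offset 27: 0xF4 = 11110100 → 4-byte char (#9). Advance 4.
Reached end at offset 31 after 9 code points.

9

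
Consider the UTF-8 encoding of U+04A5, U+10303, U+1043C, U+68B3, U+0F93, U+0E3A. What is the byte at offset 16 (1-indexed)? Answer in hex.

1-indexed offset 16 is 0-indexed offset 15.
U+04A5 → 2-byte form D2 A5 at offsets 0–1.
U+10303 → 4-byte form F0 90 8C 83 at offsets 2–5.
U+1043C → 4-byte form F0 90 90 BC at offsets 6–9.
U+68B3 → 3-byte form E6 A2 B3 at offsets 10–12.
U+0F93 → 3-byte form E0 BE 93 at offsets 13–15.
Offset 15 falls in char 5's range; it's byte 3 of E0 BE 93 = 0x93.

0x93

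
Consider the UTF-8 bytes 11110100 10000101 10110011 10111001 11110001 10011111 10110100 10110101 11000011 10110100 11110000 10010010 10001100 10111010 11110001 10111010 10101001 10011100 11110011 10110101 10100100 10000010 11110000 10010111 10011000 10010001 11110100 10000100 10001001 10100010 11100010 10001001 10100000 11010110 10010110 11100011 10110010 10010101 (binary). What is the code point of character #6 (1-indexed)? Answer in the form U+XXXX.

U+F5902

Offset 0: leading byte 0xF4 = 11110100 → 4-byte char #1 = F4 85 B3 B9.
Offset 4: leading byte 0xF1 = 11110001 → 4-byte char #2 = F1 9F B4 B5.
Offset 8: leading byte 0xC3 = 11000011 → 2-byte char #3 = C3 B4.
Offset 10: leading byte 0xF0 = 11110000 → 4-byte char #4 = F0 92 8C BA.
Offset 14: leading byte 0xF1 = 11110001 → 4-byte char #5 = F1 BA A9 9C.
Offset 18: leading byte 0xF3 = 11110011 → 4-byte char #6 = F3 B5 A4 82.
Leading byte 0xF3 = 11110011 matches 11110xxx → 4-byte sequence.
Byte 1: 0xF3 = 11110011, payload 011 (3 bits).
Byte 2: 0xB5 = 10110101 (10xxxxxx ✓), payload 110101.
Byte 3: 0xA4 = 10100100 (10xxxxxx ✓), payload 100100.
Byte 4: 0x82 = 10000010 (10xxxxxx ✓), payload 000010.
Concatenate: 011110101100100000010 = 0xF5902 (21 bits → U+F5902).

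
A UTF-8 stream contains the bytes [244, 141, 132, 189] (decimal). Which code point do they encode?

U+10D13D

Leading byte 0xF4 = 11110100 matches 11110xxx → 4-byte sequence.
Byte 1: 0xF4 = 11110100, payload 100 (3 bits).
Byte 2: 0x8D = 10001101 (10xxxxxx ✓), payload 001101.
Byte 3: 0x84 = 10000100 (10xxxxxx ✓), payload 000100.
Byte 4: 0xBD = 10111101 (10xxxxxx ✓), payload 111101.
Concatenate: 100001101000100111101 = 0x10D13D (21 bits → U+10D13D).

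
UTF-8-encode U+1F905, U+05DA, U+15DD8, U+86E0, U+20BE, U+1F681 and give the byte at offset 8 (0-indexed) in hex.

0xB7

U+1F905 → 4-byte form F0 9F A4 85 at offsets 0–3.
U+05DA → 2-byte form D7 9A at offsets 4–5.
U+15DD8 → 4-byte form F0 95 B7 98 at offsets 6–9.
Offset 8 falls in char 3's range; it's byte 3 of F0 95 B7 98 = 0xB7.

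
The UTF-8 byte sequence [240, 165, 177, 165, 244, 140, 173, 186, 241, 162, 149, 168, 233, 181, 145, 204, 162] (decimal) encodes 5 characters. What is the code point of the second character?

U+10CB7A

Offset 0: leading byte 0xF0 = 11110000 → 4-byte char #1 = F0 A5 B1 A5.
Offset 4: leading byte 0xF4 = 11110100 → 4-byte char #2 = F4 8C AD BA.
Leading byte 0xF4 = 11110100 matches 11110xxx → 4-byte sequence.
Byte 1: 0xF4 = 11110100, payload 100 (3 bits).
Byte 2: 0x8C = 10001100 (10xxxxxx ✓), payload 001100.
Byte 3: 0xAD = 10101101 (10xxxxxx ✓), payload 101101.
Byte 4: 0xBA = 10111010 (10xxxxxx ✓), payload 111010.
Concatenate: 100001100101101111010 = 0x10CB7A (21 bits → U+10CB7A).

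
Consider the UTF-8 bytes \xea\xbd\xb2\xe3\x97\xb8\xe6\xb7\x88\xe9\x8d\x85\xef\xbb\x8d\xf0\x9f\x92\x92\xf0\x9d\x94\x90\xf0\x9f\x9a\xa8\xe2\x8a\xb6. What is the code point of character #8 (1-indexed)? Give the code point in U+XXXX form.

U+1F6A8

Offset 0: leading byte 0xEA = 11101010 → 3-byte char #1 = EA BD B2.
Offset 3: leading byte 0xE3 = 11100011 → 3-byte char #2 = E3 97 B8.
Offset 6: leading byte 0xE6 = 11100110 → 3-byte char #3 = E6 B7 88.
Offset 9: leading byte 0xE9 = 11101001 → 3-byte char #4 = E9 8D 85.
Offset 12: leading byte 0xEF = 11101111 → 3-byte char #5 = EF BB 8D.
Offset 15: leading byte 0xF0 = 11110000 → 4-byte char #6 = F0 9F 92 92.
Offset 19: leading byte 0xF0 = 11110000 → 4-byte char #7 = F0 9D 94 90.
Offset 23: leading byte 0xF0 = 11110000 → 4-byte char #8 = F0 9F 9A A8.
Leading byte 0xF0 = 11110000 matches 11110xxx → 4-byte sequence.
Byte 1: 0xF0 = 11110000, payload 000 (3 bits).
Byte 2: 0x9F = 10011111 (10xxxxxx ✓), payload 011111.
Byte 3: 0x9A = 10011010 (10xxxxxx ✓), payload 011010.
Byte 4: 0xA8 = 10101000 (10xxxxxx ✓), payload 101000.
Concatenate: 000011111011010101000 = 0x1F6A8 (21 bits → U+1F6A8).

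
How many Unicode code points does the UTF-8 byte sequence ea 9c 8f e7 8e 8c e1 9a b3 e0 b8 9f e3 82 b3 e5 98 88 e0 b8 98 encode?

7

Byte at offset 0: 0xEA = 11101010 → 3-byte char (#1). Advance 3.
Byte at offset 3: 0xE7 = 11100111 → 3-byte char (#2). Advance 3.
Byte at offset 6: 0xE1 = 11100001 → 3-byte char (#3). Advance 3.
Byte at offset 9: 0xE0 = 11100000 → 3-byte char (#4). Advance 3.
Byte at offset 12: 0xE3 = 11100011 → 3-byte char (#5). Advance 3.
Byte at offset 15: 0xE5 = 11100101 → 3-byte char (#6). Advance 3.
Byte at offset 18: 0xE0 = 11100000 → 3-byte char (#7). Advance 3.
Reached end at offset 21 after 7 code points.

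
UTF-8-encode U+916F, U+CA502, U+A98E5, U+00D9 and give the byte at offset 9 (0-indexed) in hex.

0xA3

U+916F → 3-byte form E9 85 AF at offsets 0–2.
U+CA502 → 4-byte form F3 8A 94 82 at offsets 3–6.
U+A98E5 → 4-byte form F2 A9 A3 A5 at offsets 7–10.
Offset 9 falls in char 3's range; it's byte 3 of F2 A9 A3 A5 = 0xA3.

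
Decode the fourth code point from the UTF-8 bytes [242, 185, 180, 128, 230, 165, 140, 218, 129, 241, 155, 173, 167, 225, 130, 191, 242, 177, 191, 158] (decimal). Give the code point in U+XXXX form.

Offset 0: leading byte 0xF2 = 11110010 → 4-byte char #1 = F2 B9 B4 80.
Offset 4: leading byte 0xE6 = 11100110 → 3-byte char #2 = E6 A5 8C.
Offset 7: leading byte 0xDA = 11011010 → 2-byte char #3 = DA 81.
Offset 9: leading byte 0xF1 = 11110001 → 4-byte char #4 = F1 9B AD A7.
Leading byte 0xF1 = 11110001 matches 11110xxx → 4-byte sequence.
Byte 1: 0xF1 = 11110001, payload 001 (3 bits).
Byte 2: 0x9B = 10011011 (10xxxxxx ✓), payload 011011.
Byte 3: 0xAD = 10101101 (10xxxxxx ✓), payload 101101.
Byte 4: 0xA7 = 10100111 (10xxxxxx ✓), payload 100111.
Concatenate: 001011011101101100111 = 0x5BB67 (21 bits → U+5BB67).

U+5BB67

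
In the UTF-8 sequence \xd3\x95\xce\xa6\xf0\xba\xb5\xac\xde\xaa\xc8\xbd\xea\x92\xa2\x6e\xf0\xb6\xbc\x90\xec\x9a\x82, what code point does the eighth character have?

U+36F10

Offset 0: leading byte 0xD3 = 11010011 → 2-byte char #1 = D3 95.
Offset 2: leading byte 0xCE = 11001110 → 2-byte char #2 = CE A6.
Offset 4: leading byte 0xF0 = 11110000 → 4-byte char #3 = F0 BA B5 AC.
Offset 8: leading byte 0xDE = 11011110 → 2-byte char #4 = DE AA.
Offset 10: leading byte 0xC8 = 11001000 → 2-byte char #5 = C8 BD.
Offset 12: leading byte 0xEA = 11101010 → 3-byte char #6 = EA 92 A2.
Offset 15: leading byte 0x6E = 01101110 → 1-byte char #7 = 6E.
Offset 16: leading byte 0xF0 = 11110000 → 4-byte char #8 = F0 B6 BC 90.
Leading byte 0xF0 = 11110000 matches 11110xxx → 4-byte sequence.
Byte 1: 0xF0 = 11110000, payload 000 (3 bits).
Byte 2: 0xB6 = 10110110 (10xxxxxx ✓), payload 110110.
Byte 3: 0xBC = 10111100 (10xxxxxx ✓), payload 111100.
Byte 4: 0x90 = 10010000 (10xxxxxx ✓), payload 010000.
Concatenate: 000110110111100010000 = 0x36F10 (21 bits → U+36F10).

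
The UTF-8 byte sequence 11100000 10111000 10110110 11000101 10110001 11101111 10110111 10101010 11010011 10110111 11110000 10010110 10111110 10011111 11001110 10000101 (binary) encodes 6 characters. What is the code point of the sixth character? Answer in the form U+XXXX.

Offset 0: leading byte 0xE0 = 11100000 → 3-byte char #1 = E0 B8 B6.
Offset 3: leading byte 0xC5 = 11000101 → 2-byte char #2 = C5 B1.
Offset 5: leading byte 0xEF = 11101111 → 3-byte char #3 = EF B7 AA.
Offset 8: leading byte 0xD3 = 11010011 → 2-byte char #4 = D3 B7.
Offset 10: leading byte 0xF0 = 11110000 → 4-byte char #5 = F0 96 BE 9F.
Offset 14: leading byte 0xCE = 11001110 → 2-byte char #6 = CE 85.
Leading byte 0xCE = 11001110 matches 110xxxxx → 2-byte sequence.
Byte 1: 0xCE = 11001110, payload 01110 (5 bits).
Byte 2: 0x85 = 10000101 (10xxxxxx ✓), payload 000101.
Concatenate: 01110000101 = 0x385 (11 bits → U+0385).

U+0385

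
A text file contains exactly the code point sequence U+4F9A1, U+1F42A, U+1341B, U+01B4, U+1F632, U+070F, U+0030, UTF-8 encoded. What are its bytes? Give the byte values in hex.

F1 8F A6 A1 F0 9F 90 AA F0 93 90 9B C6 B4 F0 9F 98 B2 DC 8F 30

U+4F9A1: 4-byte form → F1 8F A6 A1.
U+1F42A: 4-byte form → F0 9F 90 AA.
U+1341B: 4-byte form → F0 93 90 9B.
U+01B4: 2-byte form → C6 B4.
U+1F632: 4-byte form → F0 9F 98 B2.
U+070F: 2-byte form → DC 8F.
U+0030: 1-byte form → 30.
Concatenated (21 bytes): F1 8F A6 A1 F0 9F 90 AA F0 93 90 9B C6 B4 F0 9F 98 B2 DC 8F 30.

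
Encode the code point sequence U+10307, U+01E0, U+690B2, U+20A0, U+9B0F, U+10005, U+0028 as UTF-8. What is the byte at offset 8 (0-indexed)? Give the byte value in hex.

0x82

U+10307 → 4-byte form F0 90 8C 87 at offsets 0–3.
U+01E0 → 2-byte form C7 A0 at offsets 4–5.
U+690B2 → 4-byte form F1 A9 82 B2 at offsets 6–9.
Offset 8 falls in char 3's range; it's byte 3 of F1 A9 82 B2 = 0x82.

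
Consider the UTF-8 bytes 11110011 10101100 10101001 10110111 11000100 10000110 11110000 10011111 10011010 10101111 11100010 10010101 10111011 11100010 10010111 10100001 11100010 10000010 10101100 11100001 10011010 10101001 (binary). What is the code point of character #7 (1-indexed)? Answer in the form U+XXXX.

U+16A9

Offset 0: leading byte 0xF3 = 11110011 → 4-byte char #1 = F3 AC A9 B7.
Offset 4: leading byte 0xC4 = 11000100 → 2-byte char #2 = C4 86.
Offset 6: leading byte 0xF0 = 11110000 → 4-byte char #3 = F0 9F 9A AF.
Offset 10: leading byte 0xE2 = 11100010 → 3-byte char #4 = E2 95 BB.
Offset 13: leading byte 0xE2 = 11100010 → 3-byte char #5 = E2 97 A1.
Offset 16: leading byte 0xE2 = 11100010 → 3-byte char #6 = E2 82 AC.
Offset 19: leading byte 0xE1 = 11100001 → 3-byte char #7 = E1 9A A9.
Leading byte 0xE1 = 11100001 matches 1110xxxx → 3-byte sequence.
Byte 1: 0xE1 = 11100001, payload 0001 (4 bits).
Byte 2: 0x9A = 10011010 (10xxxxxx ✓), payload 011010.
Byte 3: 0xA9 = 10101001 (10xxxxxx ✓), payload 101001.
Concatenate: 0001011010101001 = 0x16A9 (16 bits → U+16A9).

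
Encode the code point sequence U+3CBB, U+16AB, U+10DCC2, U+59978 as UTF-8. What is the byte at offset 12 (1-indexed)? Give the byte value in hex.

0x99

1-indexed offset 12 is 0-indexed offset 11.
U+3CBB → 3-byte form E3 B2 BB at offsets 0–2.
U+16AB → 3-byte form E1 9A AB at offsets 3–5.
U+10DCC2 → 4-byte form F4 8D B3 82 at offsets 6–9.
U+59978 → 4-byte form F1 99 A5 B8 at offsets 10–13.
Offset 11 falls in char 4's range; it's byte 2 of F1 99 A5 B8 = 0x99.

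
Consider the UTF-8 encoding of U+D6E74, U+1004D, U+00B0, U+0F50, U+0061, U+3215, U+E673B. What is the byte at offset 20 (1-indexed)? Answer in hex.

0x9C

1-indexed offset 20 is 0-indexed offset 19.
U+D6E74 → 4-byte form F3 96 B9 B4 at offsets 0–3.
U+1004D → 4-byte form F0 90 81 8D at offsets 4–7.
U+00B0 → 2-byte form C2 B0 at offsets 8–9.
U+0F50 → 3-byte form E0 BD 90 at offsets 10–12.
U+0061 → 1-byte form 61 at offsets 13–13.
U+3215 → 3-byte form E3 88 95 at offsets 14–16.
U+E673B → 4-byte form F3 A6 9C BB at offsets 17–20.
Offset 19 falls in char 7's range; it's byte 3 of F3 A6 9C BB = 0x9C.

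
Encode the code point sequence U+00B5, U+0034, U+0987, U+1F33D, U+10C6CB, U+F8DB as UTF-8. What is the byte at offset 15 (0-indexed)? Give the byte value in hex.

0xA3

U+00B5 → 2-byte form C2 B5 at offsets 0–1.
U+0034 → 1-byte form 34 at offsets 2–2.
U+0987 → 3-byte form E0 A6 87 at offsets 3–5.
U+1F33D → 4-byte form F0 9F 8C BD at offsets 6–9.
U+10C6CB → 4-byte form F4 8C 9B 8B at offsets 10–13.
U+F8DB → 3-byte form EF A3 9B at offsets 14–16.
Offset 15 falls in char 6's range; it's byte 2 of EF A3 9B = 0xA3.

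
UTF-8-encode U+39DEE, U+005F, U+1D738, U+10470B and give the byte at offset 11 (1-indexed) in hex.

1-indexed offset 11 is 0-indexed offset 10.
U+39DEE → 4-byte form F0 B9 B7 AE at offsets 0–3.
U+005F → 1-byte form 5F at offsets 4–4.
U+1D738 → 4-byte form F0 9D 9C B8 at offsets 5–8.
U+10470B → 4-byte form F4 84 9C 8B at offsets 9–12.
Offset 10 falls in char 4's range; it's byte 2 of F4 84 9C 8B = 0x84.

0x84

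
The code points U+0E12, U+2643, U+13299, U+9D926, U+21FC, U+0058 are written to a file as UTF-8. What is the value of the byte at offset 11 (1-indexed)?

0xF2

1-indexed offset 11 is 0-indexed offset 10.
U+0E12 → 3-byte form E0 B8 92 at offsets 0–2.
U+2643 → 3-byte form E2 99 83 at offsets 3–5.
U+13299 → 4-byte form F0 93 8A 99 at offsets 6–9.
U+9D926 → 4-byte form F2 9D A4 A6 at offsets 10–13.
Offset 10 falls in char 4's range; it's byte 1 of F2 9D A4 A6 = 0xF2.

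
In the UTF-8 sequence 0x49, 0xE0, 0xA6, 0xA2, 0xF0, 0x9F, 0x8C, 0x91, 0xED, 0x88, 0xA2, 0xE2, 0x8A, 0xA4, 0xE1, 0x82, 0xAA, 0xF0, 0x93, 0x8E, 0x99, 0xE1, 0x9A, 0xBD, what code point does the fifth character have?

U+22A4

Offset 0: leading byte 0x49 = 01001001 → 1-byte char #1 = 49.
Offset 1: leading byte 0xE0 = 11100000 → 3-byte char #2 = E0 A6 A2.
Offset 4: leading byte 0xF0 = 11110000 → 4-byte char #3 = F0 9F 8C 91.
Offset 8: leading byte 0xED = 11101101 → 3-byte char #4 = ED 88 A2.
Offset 11: leading byte 0xE2 = 11100010 → 3-byte char #5 = E2 8A A4.
Leading byte 0xE2 = 11100010 matches 1110xxxx → 3-byte sequence.
Byte 1: 0xE2 = 11100010, payload 0010 (4 bits).
Byte 2: 0x8A = 10001010 (10xxxxxx ✓), payload 001010.
Byte 3: 0xA4 = 10100100 (10xxxxxx ✓), payload 100100.
Concatenate: 0010001010100100 = 0x22A4 (16 bits → U+22A4).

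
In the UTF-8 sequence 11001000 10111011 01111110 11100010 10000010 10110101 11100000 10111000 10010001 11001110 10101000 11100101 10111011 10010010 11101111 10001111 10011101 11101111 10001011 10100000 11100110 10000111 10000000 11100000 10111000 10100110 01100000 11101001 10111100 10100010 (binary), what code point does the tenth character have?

U+0E26

Offset 0: leading byte 0xC8 = 11001000 → 2-byte char #1 = C8 BB.
Offset 2: leading byte 0x7E = 01111110 → 1-byte char #2 = 7E.
Offset 3: leading byte 0xE2 = 11100010 → 3-byte char #3 = E2 82 B5.
Offset 6: leading byte 0xE0 = 11100000 → 3-byte char #4 = E0 B8 91.
Offset 9: leading byte 0xCE = 11001110 → 2-byte char #5 = CE A8.
Offset 11: leading byte 0xE5 = 11100101 → 3-byte char #6 = E5 BB 92.
Offset 14: leading byte 0xEF = 11101111 → 3-byte char #7 = EF 8F 9D.
Offset 17: leading byte 0xEF = 11101111 → 3-byte char #8 = EF 8B A0.
Offset 20: leading byte 0xE6 = 11100110 → 3-byte char #9 = E6 87 80.
Offset 23: leading byte 0xE0 = 11100000 → 3-byte char #10 = E0 B8 A6.
Leading byte 0xE0 = 11100000 matches 1110xxxx → 3-byte sequence.
Byte 1: 0xE0 = 11100000, payload 0000 (4 bits).
Byte 2: 0xB8 = 10111000 (10xxxxxx ✓), payload 111000.
Byte 3: 0xA6 = 10100110 (10xxxxxx ✓), payload 100110.
Concatenate: 0000111000100110 = 0xE26 (16 bits → U+0E26).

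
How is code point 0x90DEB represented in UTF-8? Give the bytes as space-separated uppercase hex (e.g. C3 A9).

F2 90 B7 AB

U+90DEB = 0x90DEB = 593387 decimal. In range U+10000–U+10FFFF → 4-byte form: 11110xxx 10xxxxxx 10xxxxxx 10xxxxxx.
Binary (21 bits): 010010000110111101011.
Split 3+6+6+6: 010 | 010000 | 110111 | 101011.
Byte 1: 11110010 = 0xF2.
Byte 2: 10010000 = 0x90.
Byte 3: 10110111 = 0xB7.
Byte 4: 10101011 = 0xAB.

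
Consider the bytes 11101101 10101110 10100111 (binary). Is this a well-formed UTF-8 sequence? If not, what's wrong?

Structurally a 3-byte sequence; payload = 0xDBA7.
But 0xDBA7 is in U+D800–U+DFFF, the surrogate range. Surrogates are not Unicode scalar values and are forbidden in UTF-8.

invalid (encodes a surrogate (U+D800–U+DFFF))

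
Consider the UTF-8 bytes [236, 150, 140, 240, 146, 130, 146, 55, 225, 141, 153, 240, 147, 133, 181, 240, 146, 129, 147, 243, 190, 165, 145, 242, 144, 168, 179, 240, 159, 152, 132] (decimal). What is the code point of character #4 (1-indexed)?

Offset 0: leading byte 0xEC = 11101100 → 3-byte char #1 = EC 96 8C.
Offset 3: leading byte 0xF0 = 11110000 → 4-byte char #2 = F0 92 82 92.
Offset 7: leading byte 0x37 = 00110111 → 1-byte char #3 = 37.
Offset 8: leading byte 0xE1 = 11100001 → 3-byte char #4 = E1 8D 99.
Leading byte 0xE1 = 11100001 matches 1110xxxx → 3-byte sequence.
Byte 1: 0xE1 = 11100001, payload 0001 (4 bits).
Byte 2: 0x8D = 10001101 (10xxxxxx ✓), payload 001101.
Byte 3: 0x99 = 10011001 (10xxxxxx ✓), payload 011001.
Concatenate: 0001001101011001 = 0x1359 (16 bits → U+1359).

U+1359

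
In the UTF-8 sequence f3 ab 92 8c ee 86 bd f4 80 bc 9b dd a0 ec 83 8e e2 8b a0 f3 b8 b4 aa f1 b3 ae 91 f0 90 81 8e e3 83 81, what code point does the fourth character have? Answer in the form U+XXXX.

U+0760

Offset 0: leading byte 0xF3 = 11110011 → 4-byte char #1 = F3 AB 92 8C.
Offset 4: leading byte 0xEE = 11101110 → 3-byte char #2 = EE 86 BD.
Offset 7: leading byte 0xF4 = 11110100 → 4-byte char #3 = F4 80 BC 9B.
Offset 11: leading byte 0xDD = 11011101 → 2-byte char #4 = DD A0.
Leading byte 0xDD = 11011101 matches 110xxxxx → 2-byte sequence.
Byte 1: 0xDD = 11011101, payload 11101 (5 bits).
Byte 2: 0xA0 = 10100000 (10xxxxxx ✓), payload 100000.
Concatenate: 11101100000 = 0x760 (11 bits → U+0760).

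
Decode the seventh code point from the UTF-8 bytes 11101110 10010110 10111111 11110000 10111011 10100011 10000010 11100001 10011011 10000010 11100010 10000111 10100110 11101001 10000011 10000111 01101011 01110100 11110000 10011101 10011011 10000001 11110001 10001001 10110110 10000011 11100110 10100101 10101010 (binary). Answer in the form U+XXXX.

U+0074

Offset 0: leading byte 0xEE = 11101110 → 3-byte char #1 = EE 96 BF.
Offset 3: leading byte 0xF0 = 11110000 → 4-byte char #2 = F0 BB A3 82.
Offset 7: leading byte 0xE1 = 11100001 → 3-byte char #3 = E1 9B 82.
Offset 10: leading byte 0xE2 = 11100010 → 3-byte char #4 = E2 87 A6.
Offset 13: leading byte 0xE9 = 11101001 → 3-byte char #5 = E9 83 87.
Offset 16: leading byte 0x6B = 01101011 → 1-byte char #6 = 6B.
Offset 17: leading byte 0x74 = 01110100 → 1-byte char #7 = 74.
Leading byte 0x74 = 01110100 matches 0xxxxxxx → 1-byte sequence.
Byte 1: 0x74 = 01110100, payload 1110100 (7 bits).
Concatenate: 1110100 = 0x74 (7 bits → U+0074).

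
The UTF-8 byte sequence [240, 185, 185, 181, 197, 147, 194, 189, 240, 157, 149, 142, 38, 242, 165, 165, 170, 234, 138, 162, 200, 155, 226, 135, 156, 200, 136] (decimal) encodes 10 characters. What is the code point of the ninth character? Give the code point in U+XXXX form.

Offset 0: leading byte 0xF0 = 11110000 → 4-byte char #1 = F0 B9 B9 B5.
Offset 4: leading byte 0xC5 = 11000101 → 2-byte char #2 = C5 93.
Offset 6: leading byte 0xC2 = 11000010 → 2-byte char #3 = C2 BD.
Offset 8: leading byte 0xF0 = 11110000 → 4-byte char #4 = F0 9D 95 8E.
Offset 12: leading byte 0x26 = 00100110 → 1-byte char #5 = 26.
Offset 13: leading byte 0xF2 = 11110010 → 4-byte char #6 = F2 A5 A5 AA.
Offset 17: leading byte 0xEA = 11101010 → 3-byte char #7 = EA 8A A2.
Offset 20: leading byte 0xC8 = 11001000 → 2-byte char #8 = C8 9B.
Offset 22: leading byte 0xE2 = 11100010 → 3-byte char #9 = E2 87 9C.
Leading byte 0xE2 = 11100010 matches 1110xxxx → 3-byte sequence.
Byte 1: 0xE2 = 11100010, payload 0010 (4 bits).
Byte 2: 0x87 = 10000111 (10xxxxxx ✓), payload 000111.
Byte 3: 0x9C = 10011100 (10xxxxxx ✓), payload 011100.
Concatenate: 0010000111011100 = 0x21DC (16 bits → U+21DC).

U+21DC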